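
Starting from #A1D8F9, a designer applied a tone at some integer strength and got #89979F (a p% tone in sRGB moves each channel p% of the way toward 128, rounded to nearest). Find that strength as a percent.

#A1D8F9 is rgb(161, 216, 249); #89979F is rgb(137, 151, 159).
On the B channel (widest range): 159 ≈ 249 + (p/100)(128 − 249), so p ≈ 100×(159 − 249)/(128 − 249) = -9000/-121 = 74.38.
p = 74 reproduces all three channels after rounding.

74%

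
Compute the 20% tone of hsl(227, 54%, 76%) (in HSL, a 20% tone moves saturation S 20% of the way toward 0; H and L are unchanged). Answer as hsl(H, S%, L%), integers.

hsl(227, 43%, 76%)

S moves 20% from 54 toward 0: 54 − 10.8 = 43.2 → 43.
H and L are unchanged.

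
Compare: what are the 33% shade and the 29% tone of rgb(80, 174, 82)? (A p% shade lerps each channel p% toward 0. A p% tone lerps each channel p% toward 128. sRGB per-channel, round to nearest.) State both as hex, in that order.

#367537, #5EA15F

33% shade:
  R: 80 + 0.33×(0−80) = 80 − 26.4 = 53.6 → 54
  G: 174 + 0.33×(0−174) = 174 − 57.42 = 116.58 → 117
  B: 82 + 0.33×(0−82) = 82 − 27.06 = 54.94 → 55
  → #367537
29% tone:
  R: 80 + 13.92 = 93.92 → 94
  G: 174 + 0.29×(128−174) = 174 − 13.34 = 160.66 → 161
  B: 82 + 13.34 = 95.34 → 95
  → #5EA15F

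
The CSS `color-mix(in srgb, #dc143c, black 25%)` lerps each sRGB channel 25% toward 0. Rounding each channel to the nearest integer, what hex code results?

#a50f2d

#dc143c is rgb(220, 20, 60).
Per channel, c → c + 0.25(0 − c):
  R: 220 + 0.25×(0−220) = 220 − 55 = 165 → 165
  G: 20 + 0.25×(0−20) = 20 − 5 = 15 → 15
  B: 60 + 0.25×(0−60) = 60 − 15 = 45 → 45
rgb(165, 15, 45) = #a50f2d.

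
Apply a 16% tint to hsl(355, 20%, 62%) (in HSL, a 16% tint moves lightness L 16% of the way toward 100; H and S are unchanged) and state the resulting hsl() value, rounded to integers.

hsl(355, 20%, 68%)

L moves 16% from 62 toward 100: 62 + 6.08 = 68.08 → 68.
H and S are unchanged.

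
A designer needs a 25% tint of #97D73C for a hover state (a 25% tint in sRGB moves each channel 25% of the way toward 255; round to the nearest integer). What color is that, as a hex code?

#B1E16D

#97D73C is rgb(151, 215, 60).
A 25% tint moves each channel 25% toward 255:
  R: 151 + 26 = 177 → 177
  G: 215 + 0.25×(255−215) = 215 + 10 = 225 → 225
  B: 60 + 0.25×(255−60) = 60 + 48.75 = 108.75 → 109
rgb(177, 225, 109) = #B1E16D.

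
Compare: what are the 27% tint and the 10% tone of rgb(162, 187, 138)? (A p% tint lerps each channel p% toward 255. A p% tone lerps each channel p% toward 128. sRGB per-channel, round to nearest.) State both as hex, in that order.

27% tint:
  R: 162 + 0.27×(255−162) = 162 + 25.11 = 187.11 → 187
  G: 187 + 0.27×(255−187) = 187 + 18.36 = 205.36 → 205
  B: 138 + 0.27×(255−138) = 138 + 31.59 = 169.59 → 170
  → #bbcdaa
10% tone:
  R: 162 + 0.1×(128−162) = 162 − 3.4 = 158.6 → 159
  G: 187 − 5.9 = 181.1 → 181
  B: 138 − 1 = 137 → 137
  → #9fb589

#bbcdaa, #9fb589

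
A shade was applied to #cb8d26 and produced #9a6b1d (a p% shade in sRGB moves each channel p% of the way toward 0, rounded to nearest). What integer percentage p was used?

#cb8d26 is rgb(203, 141, 38); #9a6b1d is rgb(154, 107, 29).
On the R channel (widest range): 154 ≈ 203 + (p/100)(0 − 203), so p ≈ 100×(154 − 203)/(0 − 203) = -4900/-203 = 24.14.
p = 24 reproduces all three channels after rounding.

24%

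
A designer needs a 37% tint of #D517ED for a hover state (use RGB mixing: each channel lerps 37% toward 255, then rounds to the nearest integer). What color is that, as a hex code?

#D517ED is rgb(213, 23, 237).
A 37% tint moves each channel 37% toward 255:
  R: 213 + 0.37×(255−213) = 213 + 15.54 = 228.54 → 229
  G: 23 + 85.84 = 108.84 → 109
  B: 237 + 0.37×(255−237) = 237 + 6.66 = 243.66 → 244
rgb(229, 109, 244) = #E56DF4.

#E56DF4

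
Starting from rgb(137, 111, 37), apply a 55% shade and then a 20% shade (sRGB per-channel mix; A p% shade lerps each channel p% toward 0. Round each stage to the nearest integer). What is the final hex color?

Per channel, c → c + 0.55(0 − c):
  R: 137 + 0.55×(0−137) = 137 − 75.35 = 61.65 → 62
  G: 111 + 0.55×(0−111) = 111 − 61.05 = 49.95 → 50
  B: 37 + 0.55×(0−37) = 37 − 20.35 = 16.65 → 17
After the shade: rgb(62, 50, 17) = #3e3211.
Lerp each channel 20% toward 0:
  R: 62 − 12.4 = 49.6 → 50
  G: 50 + 0.2×(0−50) = 50 − 10 = 40 → 40
  B: 17 + 0.2×(0−17) = 17 − 3.4 = 13.6 → 14
rgb(50, 40, 14) = #32280e.

#32280e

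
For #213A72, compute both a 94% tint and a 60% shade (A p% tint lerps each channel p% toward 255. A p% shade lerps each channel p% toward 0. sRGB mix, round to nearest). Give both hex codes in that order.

#213A72 is rgb(33, 58, 114).
94% tint:
  R: 33 + 0.94×(255−33) = 33 + 208.68 = 241.68 → 242
  G: 58 + 0.94×(255−58) = 58 + 185.18 = 243.18 → 243
  B: 114 + 0.94×(255−114) = 114 + 132.54 = 246.54 → 247
  → #F2F3F7
60% shade:
  R: 33 + 0.6×(0−33) = 33 − 19.8 = 13.2 → 13
  G: 58 − 34.8 = 23.2 → 23
  B: 114 + 0.6×(0−114) = 114 − 68.4 = 45.6 → 46
  → #0D172E

#F2F3F7, #0D172E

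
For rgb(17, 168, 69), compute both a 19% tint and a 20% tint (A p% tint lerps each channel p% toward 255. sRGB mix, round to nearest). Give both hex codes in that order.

#3EB968, #41B96A

19% tint:
  R: 17 + 0.19×(255−17) = 17 + 45.22 = 62.22 → 62
  G: 168 + 0.19×(255−168) = 168 + 16.53 = 184.53 → 185
  B: 69 + 35.34 = 104.34 → 104
  → #3EB968
20% tint:
  R: 17 + 47.6 = 64.6 → 65
  G: 168 + 0.2×(255−168) = 168 + 17.4 = 185.4 → 185
  B: 69 + 0.2×(255−69) = 69 + 37.2 = 106.2 → 106
  → #41B96A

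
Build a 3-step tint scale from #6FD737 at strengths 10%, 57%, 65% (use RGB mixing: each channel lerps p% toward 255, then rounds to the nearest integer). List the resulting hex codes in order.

#6FD737 is rgb(111, 215, 55).
10%: (111 + 14.4 = 125.4→125, 215 + 4 = 219→219, 55 + 20 = 75→75) → #7DDB4B
57%: (111 + 82.08 = 193.08→193, 215 + 22.8 = 237.8→238, 55 + 114 = 169→169) → #C1EEA9
65%: (111 + 93.6 = 204.6→205, 215 + 26 = 241→241, 55 + 130 = 185→185) → #CDF1B9

#7DDB4B, #C1EEA9, #CDF1B9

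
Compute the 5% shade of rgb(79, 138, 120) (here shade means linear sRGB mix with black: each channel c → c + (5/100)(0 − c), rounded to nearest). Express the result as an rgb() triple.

rgb(75, 131, 114)

Lerp each channel 5% toward 0:
  R: 79 − 3.95 = 75.05 → 75
  G: 138 − 6.9 = 131.1 → 131
  B: 120 + 0.05×(0−120) = 120 − 6 = 114 → 114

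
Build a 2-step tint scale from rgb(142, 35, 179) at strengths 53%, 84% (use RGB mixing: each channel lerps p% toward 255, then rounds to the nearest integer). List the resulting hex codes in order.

53%: (142 + 59.89 = 201.89→202, 35 + 116.6 = 151.6→152, 179 + 40.28 = 219.28→219) → #CA98DB
84%: (142 + 94.92 = 236.92→237, 35 + 184.8 = 219.8→220, 179 + 63.84 = 242.84→243) → #EDDCF3

#CA98DB, #EDDCF3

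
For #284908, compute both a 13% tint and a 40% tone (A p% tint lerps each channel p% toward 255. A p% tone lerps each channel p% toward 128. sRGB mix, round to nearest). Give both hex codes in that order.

#284908 is rgb(40, 73, 8).
13% tint:
  R: 40 + 0.13×(255−40) = 40 + 27.95 = 67.95 → 68
  G: 73 + 0.13×(255−73) = 73 + 23.66 = 96.66 → 97
  B: 8 + 32.11 = 40.11 → 40
  → #446128
40% tone:
  R: 40 + 0.4×(128−40) = 40 + 35.2 = 75.2 → 75
  G: 73 + 0.4×(128−73) = 73 + 22 = 95 → 95
  B: 8 + 48 = 56 → 56
  → #4b5f38

#446128, #4b5f38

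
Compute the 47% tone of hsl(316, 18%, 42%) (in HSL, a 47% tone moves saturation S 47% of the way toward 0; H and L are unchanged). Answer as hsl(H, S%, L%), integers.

S moves 47% from 18 toward 0: 18 − 8.46 = 9.54 → 10.
H and L are unchanged.

hsl(316, 10%, 42%)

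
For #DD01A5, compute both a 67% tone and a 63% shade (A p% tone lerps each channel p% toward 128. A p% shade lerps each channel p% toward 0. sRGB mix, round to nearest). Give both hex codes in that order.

#9F568C, #52003D

#DD01A5 is rgb(221, 1, 165).
67% tone:
  R: 221 − 62.31 = 158.69 → 159
  G: 1 + 85.09 = 86.09 → 86
  B: 165 + 0.67×(128−165) = 165 − 24.79 = 140.21 → 140
  → #9F568C
63% shade:
  R: 221 + 0.63×(0−221) = 221 − 139.23 = 81.77 → 82
  G: 1 + 0.63×(0−1) = 1 − 0.63 = 0.37 → 0
  B: 165 + 0.63×(0−165) = 165 − 103.95 = 61.05 → 61
  → #52003D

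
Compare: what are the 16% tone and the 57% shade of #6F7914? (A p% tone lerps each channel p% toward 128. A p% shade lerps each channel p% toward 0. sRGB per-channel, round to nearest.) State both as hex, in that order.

#727A25, #303409

#6F7914 is rgb(111, 121, 20).
16% tone:
  R: 111 + 2.72 = 113.72 → 114
  G: 121 + 0.16×(128−121) = 121 + 1.12 = 122.12 → 122
  B: 20 + 0.16×(128−20) = 20 + 17.28 = 37.28 → 37
  → #727A25
57% shade:
  R: 111 − 63.27 = 47.73 → 48
  G: 121 − 68.97 = 52.03 → 52
  B: 20 − 11.4 = 8.6 → 9
  → #303409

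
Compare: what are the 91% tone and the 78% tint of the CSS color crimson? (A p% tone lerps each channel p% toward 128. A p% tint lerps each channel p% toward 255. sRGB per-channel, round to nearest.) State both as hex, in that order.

#88767a, #f7cbd4

CSS crimson is rgb(220, 20, 60).
91% tone:
  R: 220 − 83.72 = 136.28 → 136
  G: 20 + 0.91×(128−20) = 20 + 98.28 = 118.28 → 118
  B: 60 + 61.88 = 121.88 → 122
  → #88767a
78% tint:
  R: 220 + 27.3 = 247.3 → 247
  G: 20 + 0.78×(255−20) = 20 + 183.3 = 203.3 → 203
  B: 60 + 0.78×(255−60) = 60 + 152.1 = 212.1 → 212
  → #f7cbd4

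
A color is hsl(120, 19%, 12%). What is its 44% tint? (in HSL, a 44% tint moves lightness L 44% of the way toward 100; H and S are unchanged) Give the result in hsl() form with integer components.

hsl(120, 19%, 51%)

L moves 44% from 12 toward 100: 12 + 38.72 = 50.72 → 51.
H and S are unchanged.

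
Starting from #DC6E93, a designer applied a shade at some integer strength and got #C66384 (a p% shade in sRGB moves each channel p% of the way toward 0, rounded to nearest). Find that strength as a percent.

#DC6E93 is rgb(220, 110, 147); #C66384 is rgb(198, 99, 132).
On the R channel (widest range): 198 ≈ 220 + (p/100)(0 − 220), so p ≈ 100×(198 − 220)/(0 − 220) = -2200/-220 = 10.00.
p = 10 reproduces all three channels after rounding.

10%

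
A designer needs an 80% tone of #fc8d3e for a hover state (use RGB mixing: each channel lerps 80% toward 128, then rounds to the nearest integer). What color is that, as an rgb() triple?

rgb(153, 131, 115)

#fc8d3e is rgb(252, 141, 62).
Per channel, c → c + 0.8(128 − c):
  R: 252 − 99.2 = 152.8 → 153
  G: 141 − 10.4 = 130.6 → 131
  B: 62 + 0.8×(128−62) = 62 + 52.8 = 114.8 → 115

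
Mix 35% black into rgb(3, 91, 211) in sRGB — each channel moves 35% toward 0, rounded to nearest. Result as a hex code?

Lerp each channel 35% toward 0:
  R: 3 − 1.05 = 1.95 → 2
  G: 91 + 0.35×(0−91) = 91 − 31.85 = 59.15 → 59
  B: 211 − 73.85 = 137.15 → 137
rgb(2, 59, 137) = #023b89.

#023b89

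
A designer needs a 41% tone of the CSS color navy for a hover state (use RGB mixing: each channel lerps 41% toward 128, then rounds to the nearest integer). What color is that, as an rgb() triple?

rgb(52, 52, 128)

CSS navy is rgb(0, 0, 128).
Lerp each channel 41% toward 128:
  R: 0 + 0.41×(128−0) = 0 + 52.48 = 52.48 → 52
  G: 0 + 0.41×(128−0) = 0 + 52.48 = 52.48 → 52
  B: 128 + 0.41×(128−128) = 128 + 0 = 128 → 128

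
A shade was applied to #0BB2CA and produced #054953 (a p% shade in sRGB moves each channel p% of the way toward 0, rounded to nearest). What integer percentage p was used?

#0BB2CA is rgb(11, 178, 202); #054953 is rgb(5, 73, 83).
On the B channel (widest range): 83 ≈ 202 + (p/100)(0 − 202), so p ≈ 100×(83 − 202)/(0 − 202) = -11900/-202 = 58.91.
p = 59 reproduces all three channels after rounding.

59%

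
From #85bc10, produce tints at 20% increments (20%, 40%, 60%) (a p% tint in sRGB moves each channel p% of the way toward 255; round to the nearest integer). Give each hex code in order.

#9dc940, #b6d770, #cee49f

#85bc10 is rgb(133, 188, 16).
20%: (133 + 24.4 = 157.4→157, 188 + 13.4 = 201.4→201, 16 + 47.8 = 63.8→64) → #9dc940
40%: (133 + 48.8 = 181.8→182, 188 + 26.8 = 214.8→215, 16 + 95.6 = 111.6→112) → #b6d770
60%: (133 + 73.2 = 206.2→206, 188 + 40.2 = 228.2→228, 16 + 143.4 = 159.4→159) → #cee49f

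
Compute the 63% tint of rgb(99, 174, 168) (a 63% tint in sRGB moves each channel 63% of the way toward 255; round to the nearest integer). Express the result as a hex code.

Lerp each channel 63% toward 255:
  R: 99 + 0.63×(255−99) = 99 + 98.28 = 197.28 → 197
  G: 174 + 0.63×(255−174) = 174 + 51.03 = 225.03 → 225
  B: 168 + 54.81 = 222.81 → 223
rgb(197, 225, 223) = #C5E1DF.

#C5E1DF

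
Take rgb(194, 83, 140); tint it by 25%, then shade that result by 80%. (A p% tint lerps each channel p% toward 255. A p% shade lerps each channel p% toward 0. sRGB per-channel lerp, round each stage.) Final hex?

A 25% tint moves each channel 25% toward 255:
  R: 194 + 15.25 = 209.25 → 209
  G: 83 + 0.25×(255−83) = 83 + 43 = 126 → 126
  B: 140 + 0.25×(255−140) = 140 + 28.75 = 168.75 → 169
After the tint: rgb(209, 126, 169) = #d17ea9.
Per channel, c → c + 0.8(0 − c):
  R: 209 − 167.2 = 41.8 → 42
  G: 126 + 0.8×(0−126) = 126 − 100.8 = 25.2 → 25
  B: 169 + 0.8×(0−169) = 169 − 135.2 = 33.8 → 34
rgb(42, 25, 34) = #2a1922.

#2a1922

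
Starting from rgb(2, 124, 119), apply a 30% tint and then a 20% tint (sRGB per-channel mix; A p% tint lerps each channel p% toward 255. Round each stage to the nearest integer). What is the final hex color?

#71B5B3

Per channel, c → c + 0.3(255 − c):
  R: 2 + 0.3×(255−2) = 2 + 75.9 = 77.9 → 78
  G: 124 + 39.3 = 163.3 → 163
  B: 119 + 0.3×(255−119) = 119 + 40.8 = 159.8 → 160
After the tint: rgb(78, 163, 160) = #4EA3A0.
Per channel, c → c + 0.2(255 − c):
  R: 78 + 0.2×(255−78) = 78 + 35.4 = 113.4 → 113
  G: 163 + 0.2×(255−163) = 163 + 18.4 = 181.4 → 181
  B: 160 + 0.2×(255−160) = 160 + 19 = 179 → 179
rgb(113, 181, 179) = #71B5B3.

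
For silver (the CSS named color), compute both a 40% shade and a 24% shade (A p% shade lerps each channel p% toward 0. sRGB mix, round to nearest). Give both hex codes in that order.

#737373, #929292

CSS silver is rgb(192, 192, 192).
40% shade:
  R: 192 + 0.4×(0−192) = 192 − 76.8 = 115.2 → 115
  G: 192 + 0.4×(0−192) = 192 − 76.8 = 115.2 → 115
  B: 192 − 76.8 = 115.2 → 115
  → #737373
24% shade:
  R: 192 + 0.24×(0−192) = 192 − 46.08 = 145.92 → 146
  G: 192 − 46.08 = 145.92 → 146
  B: 192 − 46.08 = 145.92 → 146
  → #929292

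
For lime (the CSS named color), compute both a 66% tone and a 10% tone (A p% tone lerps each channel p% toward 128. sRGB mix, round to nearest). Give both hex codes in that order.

#54AB54, #0DF20D

CSS lime is rgb(0, 255, 0).
66% tone:
  R: 0 + 0.66×(128−0) = 0 + 84.48 = 84.48 → 84
  G: 255 + 0.66×(128−255) = 255 − 83.82 = 171.18 → 171
  B: 0 + 0.66×(128−0) = 0 + 84.48 = 84.48 → 84
  → #54AB54
10% tone:
  R: 0 + 0.1×(128−0) = 0 + 12.8 = 12.8 → 13
  G: 255 − 12.7 = 242.3 → 242
  B: 0 + 0.1×(128−0) = 0 + 12.8 = 12.8 → 13
  → #0DF20D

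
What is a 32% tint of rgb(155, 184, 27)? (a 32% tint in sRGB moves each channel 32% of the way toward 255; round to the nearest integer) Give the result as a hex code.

#bbcf64

A 32% tint moves each channel 32% toward 255:
  R: 155 + 0.32×(255−155) = 155 + 32 = 187 → 187
  G: 184 + 22.72 = 206.72 → 207
  B: 27 + 0.32×(255−27) = 27 + 72.96 = 99.96 → 100
rgb(187, 207, 100) = #bbcf64.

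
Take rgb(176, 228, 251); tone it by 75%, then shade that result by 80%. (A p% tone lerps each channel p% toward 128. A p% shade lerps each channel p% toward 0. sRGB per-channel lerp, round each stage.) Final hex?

Lerp each channel 75% toward 128:
  R: 176 + 0.75×(128−176) = 176 − 36 = 140 → 140
  G: 228 + 0.75×(128−228) = 228 − 75 = 153 → 153
  B: 251 − 92.25 = 158.75 → 159
After the tone: rgb(140, 153, 159) = #8c999f.
Lerp each channel 80% toward 0:
  R: 140 + 0.8×(0−140) = 140 − 112 = 28 → 28
  G: 153 + 0.8×(0−153) = 153 − 122.4 = 30.6 → 31
  B: 159 + 0.8×(0−159) = 159 − 127.2 = 31.8 → 32
rgb(28, 31, 32) = #1c1f20.

#1c1f20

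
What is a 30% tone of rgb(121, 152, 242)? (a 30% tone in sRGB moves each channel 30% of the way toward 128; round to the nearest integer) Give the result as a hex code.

Lerp each channel 30% toward 128:
  R: 121 + 0.3×(128−121) = 121 + 2.1 = 123.1 → 123
  G: 152 + 0.3×(128−152) = 152 − 7.2 = 144.8 → 145
  B: 242 − 34.2 = 207.8 → 208
rgb(123, 145, 208) = #7b91d0.

#7b91d0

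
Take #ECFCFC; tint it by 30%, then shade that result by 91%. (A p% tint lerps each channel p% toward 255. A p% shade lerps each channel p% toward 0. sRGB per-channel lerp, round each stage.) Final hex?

#ECFCFC is rgb(236, 252, 252).
Lerp each channel 30% toward 255:
  R: 236 + 0.3×(255−236) = 236 + 5.7 = 241.7 → 242
  G: 252 + 0.3×(255−252) = 252 + 0.9 = 252.9 → 253
  B: 252 + 0.3×(255−252) = 252 + 0.9 = 252.9 → 253
After the tint: rgb(242, 253, 253) = #F2FDFD.
Per channel, c → c + 0.91(0 − c):
  R: 242 + 0.91×(0−242) = 242 − 220.22 = 21.78 → 22
  G: 253 + 0.91×(0−253) = 253 − 230.23 = 22.77 → 23
  B: 253 + 0.91×(0−253) = 253 − 230.23 = 22.77 → 23
rgb(22, 23, 23) = #161717.

#161717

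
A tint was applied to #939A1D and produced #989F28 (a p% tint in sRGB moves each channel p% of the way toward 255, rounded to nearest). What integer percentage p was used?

5%

#939A1D is rgb(147, 154, 29); #989F28 is rgb(152, 159, 40).
On the B channel (widest range): 40 ≈ 29 + (p/100)(255 − 29), so p ≈ 100×(40 − 29)/(255 − 29) = 1100/226 = 4.87.
p = 5 reproduces all three channels after rounding.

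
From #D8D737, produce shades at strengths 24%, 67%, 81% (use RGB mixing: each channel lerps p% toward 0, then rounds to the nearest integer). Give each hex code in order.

#A4A32A, #474712, #29290A

#D8D737 is rgb(216, 215, 55).
24%: (216 − 51.84 = 164.16→164, 215 − 51.6 = 163.4→163, 55 − 13.2 = 41.8→42) → #A4A32A
67%: (216 − 144.72 = 71.28→71, 215 − 144.05 = 70.95→71, 55 − 36.85 = 18.15→18) → #474712
81%: (216 − 174.96 = 41.04→41, 215 − 174.15 = 40.85→41, 55 − 44.55 = 10.45→10) → #29290A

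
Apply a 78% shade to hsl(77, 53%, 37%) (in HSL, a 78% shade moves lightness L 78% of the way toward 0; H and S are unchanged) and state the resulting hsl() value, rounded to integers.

hsl(77, 53%, 8%)

L moves 78% from 37 toward 0: 37 − 28.86 = 8.14 → 8.
H and S are unchanged.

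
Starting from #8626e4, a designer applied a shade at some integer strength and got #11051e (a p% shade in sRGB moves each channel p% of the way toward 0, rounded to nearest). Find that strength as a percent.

87%

#8626e4 is rgb(134, 38, 228); #11051e is rgb(17, 5, 30).
On the B channel (widest range): 30 ≈ 228 + (p/100)(0 − 228), so p ≈ 100×(30 − 228)/(0 − 228) = -19800/-228 = 86.84.
p = 87 reproduces all three channels after rounding.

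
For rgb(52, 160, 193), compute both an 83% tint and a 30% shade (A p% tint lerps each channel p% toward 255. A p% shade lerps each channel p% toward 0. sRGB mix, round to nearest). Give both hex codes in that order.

#dceff4, #247087

83% tint:
  R: 52 + 0.83×(255−52) = 52 + 168.49 = 220.49 → 220
  G: 160 + 78.85 = 238.85 → 239
  B: 193 + 0.83×(255−193) = 193 + 51.46 = 244.46 → 244
  → #dceff4
30% shade:
  R: 52 − 15.6 = 36.4 → 36
  G: 160 + 0.3×(0−160) = 160 − 48 = 112 → 112
  B: 193 − 57.9 = 135.1 → 135
  → #247087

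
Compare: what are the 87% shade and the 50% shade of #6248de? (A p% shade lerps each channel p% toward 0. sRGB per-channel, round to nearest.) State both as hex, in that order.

#6248de is rgb(98, 72, 222).
87% shade:
  R: 98 + 0.87×(0−98) = 98 − 85.26 = 12.74 → 13
  G: 72 − 62.64 = 9.36 → 9
  B: 222 + 0.87×(0−222) = 222 − 193.14 = 28.86 → 29
  → #0d091d
50% shade:
  R: 98 + 0.5×(0−98) = 98 − 49 = 49 → 49
  G: 72 + 0.5×(0−72) = 72 − 36 = 36 → 36
  B: 222 + 0.5×(0−222) = 222 − 111 = 111 → 111
  → #31246f

#0d091d, #31246f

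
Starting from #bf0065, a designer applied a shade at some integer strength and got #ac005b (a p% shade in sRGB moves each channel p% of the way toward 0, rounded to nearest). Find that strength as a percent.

#bf0065 is rgb(191, 0, 101); #ac005b is rgb(172, 0, 91).
On the R channel (widest range): 172 ≈ 191 + (p/100)(0 − 191), so p ≈ 100×(172 − 191)/(0 − 191) = -1900/-191 = 9.95.
p = 10 reproduces all three channels after rounding.

10%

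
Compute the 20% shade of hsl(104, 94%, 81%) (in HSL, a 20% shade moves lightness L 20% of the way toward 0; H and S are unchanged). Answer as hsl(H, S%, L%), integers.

hsl(104, 94%, 65%)

L moves 20% from 81 toward 0: 81 − 16.2 = 64.8 → 65.
H and S are unchanged.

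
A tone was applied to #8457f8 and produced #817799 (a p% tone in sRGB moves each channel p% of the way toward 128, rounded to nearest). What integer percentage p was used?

#8457f8 is rgb(132, 87, 248); #817799 is rgb(129, 119, 153).
On the B channel (widest range): 153 ≈ 248 + (p/100)(128 − 248), so p ≈ 100×(153 − 248)/(128 − 248) = -9500/-120 = 79.17.
p = 79 reproduces all three channels after rounding.

79%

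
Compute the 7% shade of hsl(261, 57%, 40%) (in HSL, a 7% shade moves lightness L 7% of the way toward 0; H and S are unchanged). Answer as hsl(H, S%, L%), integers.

hsl(261, 57%, 37%)

L moves 7% from 40 toward 0: 40 − 2.8 = 37.2 → 37.
H and S are unchanged.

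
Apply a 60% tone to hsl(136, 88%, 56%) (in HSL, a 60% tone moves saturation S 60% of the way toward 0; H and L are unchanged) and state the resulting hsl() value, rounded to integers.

hsl(136, 35%, 56%)

S moves 60% from 88 toward 0: 88 − 52.8 = 35.2 → 35.
H and L are unchanged.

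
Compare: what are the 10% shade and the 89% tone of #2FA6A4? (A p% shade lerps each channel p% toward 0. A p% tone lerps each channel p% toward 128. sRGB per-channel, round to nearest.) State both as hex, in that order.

#2A9594, #778484

#2FA6A4 is rgb(47, 166, 164).
10% shade:
  R: 47 − 4.7 = 42.3 → 42
  G: 166 + 0.1×(0−166) = 166 − 16.6 = 149.4 → 149
  B: 164 − 16.4 = 147.6 → 148
  → #2A9594
89% tone:
  R: 47 + 0.89×(128−47) = 47 + 72.09 = 119.09 → 119
  G: 166 − 33.82 = 132.18 → 132
  B: 164 + 0.89×(128−164) = 164 − 32.04 = 131.96 → 132
  → #778484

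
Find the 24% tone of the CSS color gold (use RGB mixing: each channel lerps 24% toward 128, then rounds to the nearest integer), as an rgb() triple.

CSS gold is rgb(255, 215, 0).
Per channel, c → c + 0.24(128 − c):
  R: 255 + 0.24×(128−255) = 255 − 30.48 = 224.52 → 225
  G: 215 − 20.88 = 194.12 → 194
  B: 0 + 0.24×(128−0) = 0 + 30.72 = 30.72 → 31

rgb(225, 194, 31)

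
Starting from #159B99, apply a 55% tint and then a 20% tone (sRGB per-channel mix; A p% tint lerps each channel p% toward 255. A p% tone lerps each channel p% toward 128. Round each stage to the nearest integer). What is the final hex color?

#159B99 is rgb(21, 155, 153).
Per channel, c → c + 0.55(255 − c):
  R: 21 + 0.55×(255−21) = 21 + 128.7 = 149.7 → 150
  G: 155 + 55 = 210 → 210
  B: 153 + 0.55×(255−153) = 153 + 56.1 = 209.1 → 209
After the tint: rgb(150, 210, 209) = #96D2D1.
Lerp each channel 20% toward 128:
  R: 150 + 0.2×(128−150) = 150 − 4.4 = 145.6 → 146
  G: 210 − 16.4 = 193.6 → 194
  B: 209 − 16.2 = 192.8 → 193
rgb(146, 194, 193) = #92C2C1.

#92C2C1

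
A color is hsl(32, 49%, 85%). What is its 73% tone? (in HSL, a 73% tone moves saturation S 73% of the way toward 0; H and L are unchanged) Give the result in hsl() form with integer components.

S moves 73% from 49 toward 0: 49 − 35.77 = 13.23 → 13.
H and L are unchanged.

hsl(32, 13%, 85%)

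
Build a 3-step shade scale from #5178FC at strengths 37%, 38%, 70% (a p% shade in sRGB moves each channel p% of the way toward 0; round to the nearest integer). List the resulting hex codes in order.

#5178FC is rgb(81, 120, 252).
37%: (81 − 29.97 = 51.03→51, 120 − 44.4 = 75.6→76, 252 − 93.24 = 158.76→159) → #334C9F
38%: (81 − 30.78 = 50.22→50, 120 − 45.6 = 74.4→74, 252 − 95.76 = 156.24→156) → #324A9C
70%: (81 − 56.7 = 24.3→24, 120 − 84 = 36→36, 252 − 176.4 = 75.6→76) → #18244C

#334C9F, #324A9C, #18244C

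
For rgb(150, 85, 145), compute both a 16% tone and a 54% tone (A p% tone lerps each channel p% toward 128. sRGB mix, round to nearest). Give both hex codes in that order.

16% tone:
  R: 150 − 3.52 = 146.48 → 146
  G: 85 + 6.88 = 91.88 → 92
  B: 145 − 2.72 = 142.28 → 142
  → #925C8E
54% tone:
  R: 150 + 0.54×(128−150) = 150 − 11.88 = 138.12 → 138
  G: 85 + 0.54×(128−85) = 85 + 23.22 = 108.22 → 108
  B: 145 + 0.54×(128−145) = 145 − 9.18 = 135.82 → 136
  → #8A6C88

#925C8E, #8A6C88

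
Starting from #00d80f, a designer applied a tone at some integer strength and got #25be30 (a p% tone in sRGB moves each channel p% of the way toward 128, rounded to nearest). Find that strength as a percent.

29%

#00d80f is rgb(0, 216, 15); #25be30 is rgb(37, 190, 48).
On the R channel (widest range): 37 ≈ 0 + (p/100)(128 − 0), so p ≈ 100×(37 − 0)/(128 − 0) = 3700/128 = 28.91.
p = 29 reproduces all three channels after rounding.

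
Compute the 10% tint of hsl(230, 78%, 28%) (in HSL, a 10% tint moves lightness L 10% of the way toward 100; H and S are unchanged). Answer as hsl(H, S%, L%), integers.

L moves 10% from 28 toward 100: 28 + 7.2 = 35.2 → 35.
H and S are unchanged.

hsl(230, 78%, 35%)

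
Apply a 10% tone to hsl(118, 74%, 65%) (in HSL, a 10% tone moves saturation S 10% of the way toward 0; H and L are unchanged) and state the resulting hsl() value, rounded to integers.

hsl(118, 67%, 65%)

S moves 10% from 74 toward 0: 74 − 7.4 = 66.6 → 67.
H and L are unchanged.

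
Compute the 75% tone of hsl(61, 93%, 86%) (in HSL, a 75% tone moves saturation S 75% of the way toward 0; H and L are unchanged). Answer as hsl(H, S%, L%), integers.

hsl(61, 23%, 86%)

S moves 75% from 93 toward 0: 93 − 69.75 = 23.25 → 23.
H and L are unchanged.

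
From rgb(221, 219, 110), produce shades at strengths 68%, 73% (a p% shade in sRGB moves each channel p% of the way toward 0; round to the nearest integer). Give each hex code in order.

#474623, #3c3b1e

68%: (221 − 150.28 = 70.72→71, 219 − 148.92 = 70.08→70, 110 − 74.8 = 35.2→35) → #474623
73%: (221 − 161.33 = 59.67→60, 219 − 159.87 = 59.13→59, 110 − 80.3 = 29.7→30) → #3c3b1e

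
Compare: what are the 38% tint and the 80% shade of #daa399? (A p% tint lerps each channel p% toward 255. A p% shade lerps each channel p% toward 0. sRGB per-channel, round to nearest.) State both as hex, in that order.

#e8c6c0, #2c211f

#daa399 is rgb(218, 163, 153).
38% tint:
  R: 218 + 14.06 = 232.06 → 232
  G: 163 + 34.96 = 197.96 → 198
  B: 153 + 0.38×(255−153) = 153 + 38.76 = 191.76 → 192
  → #e8c6c0
80% shade:
  R: 218 − 174.4 = 43.6 → 44
  G: 163 − 130.4 = 32.6 → 33
  B: 153 − 122.4 = 30.6 → 31
  → #2c211f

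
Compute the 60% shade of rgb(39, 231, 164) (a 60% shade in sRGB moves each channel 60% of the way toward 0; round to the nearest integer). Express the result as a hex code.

#105c42

A 60% shade moves each channel 60% toward 0:
  R: 39 + 0.6×(0−39) = 39 − 23.4 = 15.6 → 16
  G: 231 + 0.6×(0−231) = 231 − 138.6 = 92.4 → 92
  B: 164 + 0.6×(0−164) = 164 − 98.4 = 65.6 → 66
rgb(16, 92, 66) = #105c42.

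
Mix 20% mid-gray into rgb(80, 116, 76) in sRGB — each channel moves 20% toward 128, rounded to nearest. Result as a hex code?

#5a7656

Lerp each channel 20% toward 128:
  R: 80 + 9.6 = 89.6 → 90
  G: 116 + 0.2×(128−116) = 116 + 2.4 = 118.4 → 118
  B: 76 + 0.2×(128−76) = 76 + 10.4 = 86.4 → 86
rgb(90, 118, 86) = #5a7656.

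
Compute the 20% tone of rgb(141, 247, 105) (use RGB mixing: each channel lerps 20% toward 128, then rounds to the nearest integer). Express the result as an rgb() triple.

Lerp each channel 20% toward 128:
  R: 141 − 2.6 = 138.4 → 138
  G: 247 − 23.8 = 223.2 → 223
  B: 105 + 0.2×(128−105) = 105 + 4.6 = 109.6 → 110

rgb(138, 223, 110)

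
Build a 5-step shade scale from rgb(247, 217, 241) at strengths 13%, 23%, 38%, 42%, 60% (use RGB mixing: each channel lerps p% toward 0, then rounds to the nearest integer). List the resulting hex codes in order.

13%: (247 − 32.11 = 214.89→215, 217 − 28.21 = 188.79→189, 241 − 31.33 = 209.67→210) → #d7bdd2
23%: (247 − 56.81 = 190.19→190, 217 − 49.91 = 167.09→167, 241 − 55.43 = 185.57→186) → #bea7ba
38%: (247 − 93.86 = 153.14→153, 217 − 82.46 = 134.54→135, 241 − 91.58 = 149.42→149) → #998795
42%: (247 − 103.74 = 143.26→143, 217 − 91.14 = 125.86→126, 241 − 101.22 = 139.78→140) → #8f7e8c
60%: (247 − 148.2 = 98.8→99, 217 − 130.2 = 86.8→87, 241 − 144.6 = 96.4→96) → #635760

#d7bdd2, #bea7ba, #998795, #8f7e8c, #635760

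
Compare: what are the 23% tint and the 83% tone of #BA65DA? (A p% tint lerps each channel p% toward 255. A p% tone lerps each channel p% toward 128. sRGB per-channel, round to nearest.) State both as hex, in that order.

#CA88E3, #8A7B8F

#BA65DA is rgb(186, 101, 218).
23% tint:
  R: 186 + 15.87 = 201.87 → 202
  G: 101 + 0.23×(255−101) = 101 + 35.42 = 136.42 → 136
  B: 218 + 0.23×(255−218) = 218 + 8.51 = 226.51 → 227
  → #CA88E3
83% tone:
  R: 186 + 0.83×(128−186) = 186 − 48.14 = 137.86 → 138
  G: 101 + 0.83×(128−101) = 101 + 22.41 = 123.41 → 123
  B: 218 + 0.83×(128−218) = 218 − 74.7 = 143.3 → 143
  → #8A7B8F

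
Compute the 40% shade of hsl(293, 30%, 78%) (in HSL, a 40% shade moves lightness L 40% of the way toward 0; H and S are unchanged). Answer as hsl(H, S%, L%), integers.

L moves 40% from 78 toward 0: 78 − 31.2 = 46.8 → 47.
H and S are unchanged.

hsl(293, 30%, 47%)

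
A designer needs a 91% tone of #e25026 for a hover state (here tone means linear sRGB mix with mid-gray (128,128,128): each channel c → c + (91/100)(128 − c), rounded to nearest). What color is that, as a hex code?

#e25026 is rgb(226, 80, 38).
Lerp each channel 91% toward 128:
  R: 226 + 0.91×(128−226) = 226 − 89.18 = 136.82 → 137
  G: 80 + 0.91×(128−80) = 80 + 43.68 = 123.68 → 124
  B: 38 + 81.9 = 119.9 → 120
rgb(137, 124, 120) = #897c78.

#897c78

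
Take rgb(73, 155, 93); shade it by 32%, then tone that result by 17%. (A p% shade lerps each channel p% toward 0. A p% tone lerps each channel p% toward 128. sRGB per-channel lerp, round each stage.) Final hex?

#3f6d4a

Per channel, c → c + 0.32(0 − c):
  R: 73 − 23.36 = 49.64 → 50
  G: 155 + 0.32×(0−155) = 155 − 49.6 = 105.4 → 105
  B: 93 + 0.32×(0−93) = 93 − 29.76 = 63.24 → 63
After the shade: rgb(50, 105, 63) = #32693f.
A 17% tone moves each channel 17% toward 128:
  R: 50 + 0.17×(128−50) = 50 + 13.26 = 63.26 → 63
  G: 105 + 0.17×(128−105) = 105 + 3.91 = 108.91 → 109
  B: 63 + 0.17×(128−63) = 63 + 11.05 = 74.05 → 74
rgb(63, 109, 74) = #3f6d4a.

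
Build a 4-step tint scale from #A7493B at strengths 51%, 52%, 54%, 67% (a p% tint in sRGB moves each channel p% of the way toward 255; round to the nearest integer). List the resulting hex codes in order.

#D4A69F, #D5A8A1, #D7ABA5, #E2C3BE

#A7493B is rgb(167, 73, 59).
51%: (167 + 44.88 = 211.88→212, 73 + 92.82 = 165.82→166, 59 + 99.96 = 158.96→159) → #D4A69F
52%: (167 + 45.76 = 212.76→213, 73 + 94.64 = 167.64→168, 59 + 101.92 = 160.92→161) → #D5A8A1
54%: (167 + 47.52 = 214.52→215, 73 + 98.28 = 171.28→171, 59 + 105.84 = 164.84→165) → #D7ABA5
67%: (167 + 58.96 = 225.96→226, 73 + 121.94 = 194.94→195, 59 + 131.32 = 190.32→190) → #E2C3BE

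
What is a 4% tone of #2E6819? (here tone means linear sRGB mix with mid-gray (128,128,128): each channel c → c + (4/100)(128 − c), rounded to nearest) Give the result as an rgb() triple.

#2E6819 is rgb(46, 104, 25).
Lerp each channel 4% toward 128:
  R: 46 + 0.04×(128−46) = 46 + 3.28 = 49.28 → 49
  G: 104 + 0.04×(128−104) = 104 + 0.96 = 104.96 → 105
  B: 25 + 4.12 = 29.12 → 29

rgb(49, 105, 29)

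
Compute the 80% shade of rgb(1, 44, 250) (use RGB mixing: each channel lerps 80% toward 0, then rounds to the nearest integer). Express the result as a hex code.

#000932

An 80% shade moves each channel 80% toward 0:
  R: 1 + 0.8×(0−1) = 1 − 0.8 = 0.2 → 0
  G: 44 + 0.8×(0−44) = 44 − 35.2 = 8.8 → 9
  B: 250 + 0.8×(0−250) = 250 − 200 = 50 → 50
rgb(0, 9, 50) = #000932.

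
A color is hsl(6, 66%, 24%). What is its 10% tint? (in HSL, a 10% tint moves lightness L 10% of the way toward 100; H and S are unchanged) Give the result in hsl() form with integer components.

hsl(6, 66%, 32%)

L moves 10% from 24 toward 100: 24 + 7.6 = 31.6 → 32.
H and S are unchanged.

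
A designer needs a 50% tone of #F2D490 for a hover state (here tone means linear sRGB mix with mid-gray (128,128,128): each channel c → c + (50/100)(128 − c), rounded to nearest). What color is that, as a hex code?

#B9AA88

#F2D490 is rgb(242, 212, 144).
A 50% tone moves each channel 50% toward 128:
  R: 242 + 0.5×(128−242) = 242 − 57 = 185 → 185
  G: 212 − 42 = 170 → 170
  B: 144 + 0.5×(128−144) = 144 − 8 = 136 → 136
rgb(185, 170, 136) = #B9AA88.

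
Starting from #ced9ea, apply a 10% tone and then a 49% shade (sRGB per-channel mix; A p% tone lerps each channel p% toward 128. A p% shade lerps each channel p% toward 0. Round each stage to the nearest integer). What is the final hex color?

#656a72

#ced9ea is rgb(206, 217, 234).
Per channel, c → c + 0.1(128 − c):
  R: 206 + 0.1×(128−206) = 206 − 7.8 = 198.2 → 198
  G: 217 − 8.9 = 208.1 → 208
  B: 234 + 0.1×(128−234) = 234 − 10.6 = 223.4 → 223
After the tone: rgb(198, 208, 223) = #c6d0df.
Lerp each channel 49% toward 0:
  R: 198 + 0.49×(0−198) = 198 − 97.02 = 100.98 → 101
  G: 208 + 0.49×(0−208) = 208 − 101.92 = 106.08 → 106
  B: 223 + 0.49×(0−223) = 223 − 109.27 = 113.73 → 114
rgb(101, 106, 114) = #656a72.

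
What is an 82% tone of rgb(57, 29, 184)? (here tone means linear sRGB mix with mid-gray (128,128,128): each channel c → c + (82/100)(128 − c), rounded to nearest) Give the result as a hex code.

#736e8a

Lerp each channel 82% toward 128:
  R: 57 + 0.82×(128−57) = 57 + 58.22 = 115.22 → 115
  G: 29 + 81.18 = 110.18 → 110
  B: 184 − 45.92 = 138.08 → 138
rgb(115, 110, 138) = #736e8a.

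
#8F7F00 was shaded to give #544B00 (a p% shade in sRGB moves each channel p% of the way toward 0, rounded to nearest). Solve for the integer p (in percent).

#8F7F00 is rgb(143, 127, 0); #544B00 is rgb(84, 75, 0).
On the R channel (widest range): 84 ≈ 143 + (p/100)(0 − 143), so p ≈ 100×(84 − 143)/(0 − 143) = -5900/-143 = 41.26.
p = 41 reproduces all three channels after rounding.

41%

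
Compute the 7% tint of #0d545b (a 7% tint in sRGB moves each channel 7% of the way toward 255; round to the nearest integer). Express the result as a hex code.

#0d545b is rgb(13, 84, 91).
Lerp each channel 7% toward 255:
  R: 13 + 16.94 = 29.94 → 30
  G: 84 + 11.97 = 95.97 → 96
  B: 91 + 0.07×(255−91) = 91 + 11.48 = 102.48 → 102
rgb(30, 96, 102) = #1e6066.

#1e6066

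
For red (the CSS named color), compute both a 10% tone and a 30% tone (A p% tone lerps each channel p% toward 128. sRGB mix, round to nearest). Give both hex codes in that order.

#F20D0D, #D92626

CSS red is rgb(255, 0, 0).
10% tone:
  R: 255 + 0.1×(128−255) = 255 − 12.7 = 242.3 → 242
  G: 0 + 12.8 = 12.8 → 13
  B: 0 + 0.1×(128−0) = 0 + 12.8 = 12.8 → 13
  → #F20D0D
30% tone:
  R: 255 − 38.1 = 216.9 → 217
  G: 0 + 0.3×(128−0) = 0 + 38.4 = 38.4 → 38
  B: 0 + 0.3×(128−0) = 0 + 38.4 = 38.4 → 38
  → #D92626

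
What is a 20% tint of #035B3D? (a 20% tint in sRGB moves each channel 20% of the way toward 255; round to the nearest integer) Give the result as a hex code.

#035B3D is rgb(3, 91, 61).
A 20% tint moves each channel 20% toward 255:
  R: 3 + 0.2×(255−3) = 3 + 50.4 = 53.4 → 53
  G: 91 + 32.8 = 123.8 → 124
  B: 61 + 0.2×(255−61) = 61 + 38.8 = 99.8 → 100
rgb(53, 124, 100) = #357C64.

#357C64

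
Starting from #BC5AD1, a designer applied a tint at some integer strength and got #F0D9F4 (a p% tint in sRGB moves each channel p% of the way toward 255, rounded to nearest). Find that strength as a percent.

#BC5AD1 is rgb(188, 90, 209); #F0D9F4 is rgb(240, 217, 244).
On the G channel (widest range): 217 ≈ 90 + (p/100)(255 − 90), so p ≈ 100×(217 − 90)/(255 − 90) = 12700/165 = 76.97.
p = 77 reproduces all three channels after rounding.

77%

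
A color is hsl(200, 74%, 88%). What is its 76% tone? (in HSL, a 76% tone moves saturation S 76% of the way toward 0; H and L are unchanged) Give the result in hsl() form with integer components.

S moves 76% from 74 toward 0: 74 − 56.24 = 17.76 → 18.
H and L are unchanged.

hsl(200, 18%, 88%)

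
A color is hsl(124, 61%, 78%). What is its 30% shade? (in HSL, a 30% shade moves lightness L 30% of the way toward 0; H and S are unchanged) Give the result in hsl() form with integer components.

hsl(124, 61%, 55%)

L moves 30% from 78 toward 0: 78 − 23.4 = 54.6 → 55.
H and S are unchanged.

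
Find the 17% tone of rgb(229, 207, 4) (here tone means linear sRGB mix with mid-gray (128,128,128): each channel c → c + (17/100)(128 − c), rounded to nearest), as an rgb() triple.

A 17% tone moves each channel 17% toward 128:
  R: 229 + 0.17×(128−229) = 229 − 17.17 = 211.83 → 212
  G: 207 + 0.17×(128−207) = 207 − 13.43 = 193.57 → 194
  B: 4 + 21.08 = 25.08 → 25

rgb(212, 194, 25)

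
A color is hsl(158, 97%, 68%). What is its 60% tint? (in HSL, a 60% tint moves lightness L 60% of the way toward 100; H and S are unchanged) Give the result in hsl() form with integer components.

hsl(158, 97%, 87%)

L moves 60% from 68 toward 100: 68 + 19.2 = 87.2 → 87.
H and S are unchanged.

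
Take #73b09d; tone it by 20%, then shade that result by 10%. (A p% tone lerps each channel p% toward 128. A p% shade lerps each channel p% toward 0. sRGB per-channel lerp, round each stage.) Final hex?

#73b09d is rgb(115, 176, 157).
A 20% tone moves each channel 20% toward 128:
  R: 115 + 2.6 = 117.6 → 118
  G: 176 − 9.6 = 166.4 → 166
  B: 157 + 0.2×(128−157) = 157 − 5.8 = 151.2 → 151
After the tone: rgb(118, 166, 151) = #76a697.
A 10% shade moves each channel 10% toward 0:
  R: 118 − 11.8 = 106.2 → 106
  G: 166 + 0.1×(0−166) = 166 − 16.6 = 149.4 → 149
  B: 151 − 15.1 = 135.9 → 136
rgb(106, 149, 136) = #6a9588.

#6a9588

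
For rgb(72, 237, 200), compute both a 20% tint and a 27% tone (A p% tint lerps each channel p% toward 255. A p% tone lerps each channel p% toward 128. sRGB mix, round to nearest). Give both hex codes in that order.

#6df1d3, #57d0b5

20% tint:
  R: 72 + 36.6 = 108.6 → 109
  G: 237 + 3.6 = 240.6 → 241
  B: 200 + 0.2×(255−200) = 200 + 11 = 211 → 211
  → #6df1d3
27% tone:
  R: 72 + 0.27×(128−72) = 72 + 15.12 = 87.12 → 87
  G: 237 + 0.27×(128−237) = 237 − 29.43 = 207.57 → 208
  B: 200 − 19.44 = 180.56 → 181
  → #57d0b5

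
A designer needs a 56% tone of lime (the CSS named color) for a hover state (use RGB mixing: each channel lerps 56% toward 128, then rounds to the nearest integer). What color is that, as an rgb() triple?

rgb(72, 184, 72)

CSS lime is rgb(0, 255, 0).
A 56% tone moves each channel 56% toward 128:
  R: 0 + 71.68 = 71.68 → 72
  G: 255 + 0.56×(128−255) = 255 − 71.12 = 183.88 → 184
  B: 0 + 0.56×(128−0) = 0 + 71.68 = 71.68 → 72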